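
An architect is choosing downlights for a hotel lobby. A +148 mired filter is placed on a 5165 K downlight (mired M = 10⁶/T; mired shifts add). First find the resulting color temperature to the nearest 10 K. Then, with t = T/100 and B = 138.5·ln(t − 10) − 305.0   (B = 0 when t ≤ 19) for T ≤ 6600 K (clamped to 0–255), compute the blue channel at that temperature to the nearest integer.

105

M_in = 10⁶/5165 = 193.61; M_out = 193.61 + (+148) = 341.61.
T_out = 10⁶/341.61 = 2927.3 K → 2930 K; t = 29.3.
B = 138.5·ln(29.3 − 10) − 305.0 = 138.5·ln 19.3 − 305.0 = 138.5·2.9601 − 305.0 = 104.975.
Rounded: 105.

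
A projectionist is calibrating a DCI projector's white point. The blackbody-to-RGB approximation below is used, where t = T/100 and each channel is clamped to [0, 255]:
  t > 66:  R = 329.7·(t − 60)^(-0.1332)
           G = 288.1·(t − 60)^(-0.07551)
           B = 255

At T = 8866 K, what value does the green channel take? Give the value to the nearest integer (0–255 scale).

t = 8866/100 = 88.66; the t > 66 branch applies.
G = 288.1·(88.66 − 60)^(-0.07551) = 288.1·28.66^(-0.07551) = 288.1·0.77618 = 223.617.
Rounded: 224.

224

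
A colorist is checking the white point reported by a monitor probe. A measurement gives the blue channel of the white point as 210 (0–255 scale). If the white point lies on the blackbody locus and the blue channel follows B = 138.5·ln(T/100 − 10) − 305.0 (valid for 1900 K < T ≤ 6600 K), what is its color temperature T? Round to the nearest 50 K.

5100 K

ln(t − 10) = (210 + 305.0) / 138.5 = 3.7184.
t − 10 = e^3.7184 = 41.199, so t = 51.199.
T = 100·t = 5120 K → 5100 K to the nearest 50 K.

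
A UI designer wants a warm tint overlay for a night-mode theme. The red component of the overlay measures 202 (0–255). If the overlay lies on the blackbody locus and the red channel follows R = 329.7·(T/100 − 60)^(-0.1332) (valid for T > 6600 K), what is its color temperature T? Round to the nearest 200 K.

(t − 60)^(-0.1332) = 202/329.7 = 0.61268.
t − 60 = 0.61268^(1/-0.1332) = 0.61268^(-7.508) = 39.569, so t = 99.569.
T = 100·t = 9957 K → 10000 K to the nearest 200 K.

10000 K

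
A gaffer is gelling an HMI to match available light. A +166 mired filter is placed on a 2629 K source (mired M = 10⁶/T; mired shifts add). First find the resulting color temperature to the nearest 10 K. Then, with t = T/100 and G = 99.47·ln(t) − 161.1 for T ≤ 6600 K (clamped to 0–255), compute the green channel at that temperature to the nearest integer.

M_in = 10⁶/2629 = 380.37; M_out = 380.37 + (+166) = 546.37.
T_out = 10⁶/546.37 = 1830.3 K → 1830 K; t = 18.3.
G = 99.47·ln 18.3 − 161.1 = 99.47·2.9069 − 161.1 = 128.049.
Rounded: 128.

128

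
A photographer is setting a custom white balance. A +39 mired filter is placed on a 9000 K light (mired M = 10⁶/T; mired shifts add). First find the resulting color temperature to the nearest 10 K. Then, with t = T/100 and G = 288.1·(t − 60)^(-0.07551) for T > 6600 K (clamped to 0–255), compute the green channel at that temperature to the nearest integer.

M_in = 10⁶/9000 = 111.11; M_out = 111.11 + (+39) = 150.11.
T_out = 10⁶/150.11 = 6661.7 K → 6660 K; t = 66.6.
G = 288.1·(66.6 − 60)^(-0.07551) = 288.1·6.6^(-0.07551) = 288.1·0.86719 = 249.839.
Rounded: 250.

250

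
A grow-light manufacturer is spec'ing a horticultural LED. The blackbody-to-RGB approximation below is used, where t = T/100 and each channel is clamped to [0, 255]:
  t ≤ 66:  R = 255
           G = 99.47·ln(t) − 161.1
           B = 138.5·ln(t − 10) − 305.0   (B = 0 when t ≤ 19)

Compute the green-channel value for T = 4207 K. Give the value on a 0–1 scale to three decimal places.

0.827

t = 4207/100 = 42.07; the t ≤ 66 branch applies.
G = 99.47·ln 42.07 − 161.1 = 99.47·3.7393 − 161.1 = 210.852.
On a 0–1 scale: 210.852/255 = 0.8269 → 0.827.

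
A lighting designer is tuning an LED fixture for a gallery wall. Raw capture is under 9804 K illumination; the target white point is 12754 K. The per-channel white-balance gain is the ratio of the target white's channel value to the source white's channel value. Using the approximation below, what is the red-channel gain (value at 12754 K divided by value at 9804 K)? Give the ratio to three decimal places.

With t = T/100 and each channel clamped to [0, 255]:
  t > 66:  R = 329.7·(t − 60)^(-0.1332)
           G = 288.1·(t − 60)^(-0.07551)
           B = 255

At 9804 K (t = 98.04):
  R = 329.7·(98.04 − 60)^(-0.1332) = 329.7·38.04^(-0.1332) = 329.7·0.61590 = 203.063.
At 12754 K (t = 127.54):
  R = 329.7·(127.54 − 60)^(-0.1332) = 329.7·67.54^(-0.1332) = 329.7·0.57056 = 188.114.
Gain = 188.114 / 203.063 = 0.9264 → 0.926.

0.926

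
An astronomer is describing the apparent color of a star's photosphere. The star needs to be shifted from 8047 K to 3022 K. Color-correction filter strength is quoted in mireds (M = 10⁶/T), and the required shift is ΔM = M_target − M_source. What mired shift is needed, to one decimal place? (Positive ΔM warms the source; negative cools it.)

+206.6 mireds

M_source = 10⁶/8047 = 124.270; M_target = 10⁶/3022 = 330.907.
ΔM = 330.907 − 124.270 = 206.637 → +206.6 mireds, a warming shift.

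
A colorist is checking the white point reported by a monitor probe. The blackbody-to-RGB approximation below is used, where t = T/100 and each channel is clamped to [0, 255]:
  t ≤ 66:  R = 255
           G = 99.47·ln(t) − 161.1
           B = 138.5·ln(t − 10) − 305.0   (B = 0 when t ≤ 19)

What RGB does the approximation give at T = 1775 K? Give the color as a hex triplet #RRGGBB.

t = 1775/100 = 17.75; the t ≤ 66 branch applies.
R = 255 by definition for t ≤ 66.
G = 99.47·ln 17.75 − 161.1 = 99.47·2.8764 − 161.1 = 125.014.
t = 17.75 ≤ 19, so B = 0.
Rounded: (255, 125, 0).
In hex: #FF7D00.

#FF7D00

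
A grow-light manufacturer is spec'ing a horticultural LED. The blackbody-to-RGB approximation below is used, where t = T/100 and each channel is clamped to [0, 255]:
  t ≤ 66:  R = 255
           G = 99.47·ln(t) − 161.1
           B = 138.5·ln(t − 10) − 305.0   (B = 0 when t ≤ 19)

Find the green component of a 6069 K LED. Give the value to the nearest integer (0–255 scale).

t = 6069/100 = 60.69; the t ≤ 66 branch applies.
G = 99.47·ln 60.69 − 161.1 = 99.47·4.1058 − 161.1 = 247.302.
Rounded: 247.

247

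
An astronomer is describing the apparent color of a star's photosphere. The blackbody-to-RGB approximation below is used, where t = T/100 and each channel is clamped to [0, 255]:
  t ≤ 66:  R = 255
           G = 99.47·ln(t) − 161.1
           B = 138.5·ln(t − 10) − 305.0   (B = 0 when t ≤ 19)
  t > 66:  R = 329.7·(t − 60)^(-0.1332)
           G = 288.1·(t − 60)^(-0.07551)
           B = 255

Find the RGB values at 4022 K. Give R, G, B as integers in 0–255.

t = 4022/100 = 40.22; the t ≤ 66 branch applies.
R = 255 by definition for t ≤ 66.
G = 99.47·ln 40.22 − 161.1 = 99.47·3.6944 − 161.1 = 206.378.
B = 138.5·ln(40.22 − 10) − 305.0 = 138.5·ln 30.22 − 305.0 = 138.5·3.4085 − 305.0 = 167.078.
Rounded: (255, 206, 167).

R=255, G=206, B=167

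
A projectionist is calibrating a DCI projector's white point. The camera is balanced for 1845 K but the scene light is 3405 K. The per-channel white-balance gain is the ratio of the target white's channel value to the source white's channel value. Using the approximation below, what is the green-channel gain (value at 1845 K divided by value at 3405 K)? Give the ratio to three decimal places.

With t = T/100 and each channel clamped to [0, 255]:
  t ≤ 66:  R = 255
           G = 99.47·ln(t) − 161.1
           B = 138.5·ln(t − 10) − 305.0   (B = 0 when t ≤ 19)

0.679

At 3405 K (t = 34.05):
  G = 99.47·ln 34.05 − 161.1 = 99.47·3.5278 − 161.1 = 189.813.
At 1845 K (t = 18.45):
  G = 99.47·ln 18.45 − 161.1 = 99.47·2.9151 − 161.1 = 128.861.
Gain = 128.861 / 189.813 = 0.6789 → 0.679.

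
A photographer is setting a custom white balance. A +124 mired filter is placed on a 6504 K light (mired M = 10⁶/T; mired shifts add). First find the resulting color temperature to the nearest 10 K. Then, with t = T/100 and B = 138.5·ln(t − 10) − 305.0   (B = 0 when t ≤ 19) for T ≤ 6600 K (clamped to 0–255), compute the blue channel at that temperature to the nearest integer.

146

M_in = 10⁶/6504 = 153.75; M_out = 153.75 + (+124) = 277.75.
T_out = 10⁶/277.75 = 3600.3 K → 3600 K; t = 36.
B = 138.5·ln(36 − 10) − 305.0 = 138.5·ln 26 − 305.0 = 138.5·3.2581 − 305.0 = 146.246.
Rounded: 146.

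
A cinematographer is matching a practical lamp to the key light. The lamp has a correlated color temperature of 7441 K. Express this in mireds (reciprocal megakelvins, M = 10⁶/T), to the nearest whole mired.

M = 10⁶ / 7441 = 134.391 → 134 mireds.

134 mireds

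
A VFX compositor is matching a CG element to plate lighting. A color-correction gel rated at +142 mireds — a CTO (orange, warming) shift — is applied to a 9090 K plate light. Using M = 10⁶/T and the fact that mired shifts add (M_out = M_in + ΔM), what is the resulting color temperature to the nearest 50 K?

M_in = 10⁶/9090 = 110.01 mireds.
M_out = 110.01 + (+142) = 252.01 mireds.
T_out = 10⁶/252.01 = 3968.1 K → 3950 K.

3950 K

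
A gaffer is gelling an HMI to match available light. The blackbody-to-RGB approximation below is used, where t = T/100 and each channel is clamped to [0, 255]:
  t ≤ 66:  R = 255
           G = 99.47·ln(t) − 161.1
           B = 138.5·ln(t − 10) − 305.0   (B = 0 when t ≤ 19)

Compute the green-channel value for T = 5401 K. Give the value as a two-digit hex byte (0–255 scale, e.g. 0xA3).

0xEC

t = 5401/100 = 54.01; the t ≤ 66 branch applies.
G = 99.47·ln 54.01 − 161.1 = 99.47·3.9892 − 161.1 = 235.703.
Rounded: 236; in hex, 0xEC.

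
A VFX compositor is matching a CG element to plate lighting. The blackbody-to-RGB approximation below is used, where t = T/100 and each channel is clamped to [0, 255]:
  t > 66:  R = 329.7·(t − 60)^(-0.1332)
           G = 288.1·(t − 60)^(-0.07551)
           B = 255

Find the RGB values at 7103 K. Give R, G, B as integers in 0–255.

R=239, G=240, B=255

t = 7103/100 = 71.03; the t > 66 branch applies.
R = 329.7·(71.03 − 60)^(-0.1332) = 329.7·11.03^(-0.1332) = 329.7·0.72632 = 239.468.
G = 288.1·(71.03 − 60)^(-0.07551) = 288.1·11.03^(-0.07551) = 288.1·0.83421 = 240.336.
B = 255 by definition for t > 66.
Rounded: (239, 240, 255).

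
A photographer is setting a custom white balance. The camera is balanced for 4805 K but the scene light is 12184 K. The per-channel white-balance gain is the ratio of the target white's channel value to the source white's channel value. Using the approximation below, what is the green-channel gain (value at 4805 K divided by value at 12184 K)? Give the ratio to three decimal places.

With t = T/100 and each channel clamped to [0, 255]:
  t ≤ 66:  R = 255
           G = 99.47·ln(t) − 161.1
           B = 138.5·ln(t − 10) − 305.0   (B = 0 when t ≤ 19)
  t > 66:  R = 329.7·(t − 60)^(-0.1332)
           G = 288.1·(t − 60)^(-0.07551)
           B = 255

1.062

At 12184 K (t = 121.84):
  G = 288.1·(121.84 − 60)^(-0.07551) = 288.1·61.84^(-0.07551) = 288.1·0.73239 = 211.001.
At 4805 K (t = 48.05):
  G = 99.47·ln 48.05 − 161.1 = 99.47·3.8722 − 161.1 = 224.072.
Gain = 224.072 / 211.001 = 1.0619 → 1.062.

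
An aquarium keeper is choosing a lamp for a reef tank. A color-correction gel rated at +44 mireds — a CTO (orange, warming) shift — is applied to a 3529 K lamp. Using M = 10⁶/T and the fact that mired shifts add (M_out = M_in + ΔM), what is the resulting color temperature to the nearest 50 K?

M_in = 10⁶/3529 = 283.37 mireds.
M_out = 283.37 + (+44) = 327.37 mireds.
T_out = 10⁶/327.37 = 3054.7 K → 3050 K.

3050 K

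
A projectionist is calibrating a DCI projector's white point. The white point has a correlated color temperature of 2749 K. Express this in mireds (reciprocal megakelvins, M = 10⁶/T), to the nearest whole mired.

M = 10⁶ / 2749 = 363.769 → 364 mireds.

364 mireds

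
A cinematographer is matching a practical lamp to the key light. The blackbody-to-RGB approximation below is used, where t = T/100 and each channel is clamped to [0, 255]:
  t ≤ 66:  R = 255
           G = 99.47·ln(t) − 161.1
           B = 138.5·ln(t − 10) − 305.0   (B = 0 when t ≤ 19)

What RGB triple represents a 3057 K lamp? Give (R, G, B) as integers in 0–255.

t = 3057/100 = 30.57; the t ≤ 66 branch applies.
R = 255 by definition for t ≤ 66.
G = 99.47·ln 30.57 − 161.1 = 99.47·3.4200 − 161.1 = 179.089.
B = 138.5·ln(30.57 − 10) − 305.0 = 138.5·ln 20.57 − 305.0 = 138.5·3.0238 − 305.0 = 113.801.
Rounded: (255, 179, 114).

(255, 179, 114)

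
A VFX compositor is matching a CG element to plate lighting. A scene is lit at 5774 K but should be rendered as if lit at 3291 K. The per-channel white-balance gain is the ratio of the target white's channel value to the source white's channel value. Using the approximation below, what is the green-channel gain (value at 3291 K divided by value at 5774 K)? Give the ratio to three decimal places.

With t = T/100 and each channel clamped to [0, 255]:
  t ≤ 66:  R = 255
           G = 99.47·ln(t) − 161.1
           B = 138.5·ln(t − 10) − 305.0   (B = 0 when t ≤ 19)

At 5774 K (t = 57.74):
  G = 99.47·ln 57.74 − 161.1 = 99.47·4.0560 − 161.1 = 242.345.
At 3291 K (t = 32.91):
  G = 99.47·ln 32.91 − 161.1 = 99.47·3.4938 − 161.1 = 186.426.
Gain = 186.426 / 242.345 = 0.7693 → 0.769.

0.769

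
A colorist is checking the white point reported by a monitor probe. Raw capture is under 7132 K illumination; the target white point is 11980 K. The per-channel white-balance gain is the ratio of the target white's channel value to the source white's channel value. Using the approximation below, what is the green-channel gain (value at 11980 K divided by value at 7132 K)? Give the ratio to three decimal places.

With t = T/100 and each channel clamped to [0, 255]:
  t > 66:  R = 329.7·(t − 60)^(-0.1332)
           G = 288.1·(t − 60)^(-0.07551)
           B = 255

At 7132 K (t = 71.32):
  G = 288.1·(71.32 − 60)^(-0.07551) = 288.1·11.32^(-0.07551) = 288.1·0.83258 = 239.865.
At 11980 K (t = 119.8):
  G = 288.1·(119.8 − 60)^(-0.07551) = 288.1·59.8^(-0.07551) = 288.1·0.73425 = 211.536.
Gain = 211.536 / 239.865 = 0.8819 → 0.882.

0.882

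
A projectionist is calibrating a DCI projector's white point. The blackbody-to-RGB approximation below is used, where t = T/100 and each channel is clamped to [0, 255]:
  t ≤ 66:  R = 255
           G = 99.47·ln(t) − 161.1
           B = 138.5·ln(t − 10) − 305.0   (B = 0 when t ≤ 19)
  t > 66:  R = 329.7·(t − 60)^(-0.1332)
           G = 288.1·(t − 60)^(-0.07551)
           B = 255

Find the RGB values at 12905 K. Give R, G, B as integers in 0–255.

t = 12905/100 = 129.05; the t > 66 branch applies.
R = 329.7·(129.05 − 60)^(-0.1332) = 329.7·69.05^(-0.1332) = 329.7·0.56888 = 187.561.
G = 288.1·(129.05 − 60)^(-0.07551) = 288.1·69.05^(-0.07551) = 288.1·0.72631 = 209.251.
B = 255 by definition for t > 66.
Rounded: (188, 209, 255).

R=188, G=209, B=255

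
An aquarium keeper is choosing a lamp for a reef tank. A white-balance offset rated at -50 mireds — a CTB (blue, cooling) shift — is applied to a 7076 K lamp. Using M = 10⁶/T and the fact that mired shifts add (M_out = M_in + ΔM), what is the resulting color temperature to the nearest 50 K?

M_in = 10⁶/7076 = 141.32 mireds.
M_out = 141.32 + (-50) = 91.32 mireds.
T_out = 10⁶/91.32 = 10950.2 K → 10950 K.

10950 K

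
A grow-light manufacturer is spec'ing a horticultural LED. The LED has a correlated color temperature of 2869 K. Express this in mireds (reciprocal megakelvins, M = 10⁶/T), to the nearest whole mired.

M = 10⁶ / 2869 = 348.554 → 349 mireds.

349 mireds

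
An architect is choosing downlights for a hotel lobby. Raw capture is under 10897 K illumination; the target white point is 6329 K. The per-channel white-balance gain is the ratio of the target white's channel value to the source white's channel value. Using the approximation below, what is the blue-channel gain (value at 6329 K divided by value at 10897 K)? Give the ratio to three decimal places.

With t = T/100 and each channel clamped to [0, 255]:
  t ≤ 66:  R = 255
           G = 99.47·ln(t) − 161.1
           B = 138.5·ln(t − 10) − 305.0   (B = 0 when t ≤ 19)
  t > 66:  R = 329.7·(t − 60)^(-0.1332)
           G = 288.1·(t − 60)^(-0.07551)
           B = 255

0.963

At 10897 K (t = 108.97):
  B = 255 by definition for t > 66.
At 6329 K (t = 63.29):
  B = 138.5·ln(63.29 − 10) − 305.0 = 138.5·ln 53.29 − 305.0 = 138.5·3.9757 − 305.0 = 245.641.
Gain = 245.641 / 255.000 = 0.9633 → 0.963.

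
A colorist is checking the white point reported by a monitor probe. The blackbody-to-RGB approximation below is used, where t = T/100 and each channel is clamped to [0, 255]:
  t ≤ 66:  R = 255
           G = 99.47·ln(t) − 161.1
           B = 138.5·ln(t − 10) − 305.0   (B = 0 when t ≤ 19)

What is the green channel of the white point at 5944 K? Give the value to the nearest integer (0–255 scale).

t = 5944/100 = 59.44; the t ≤ 66 branch applies.
G = 99.47·ln 59.44 − 161.1 = 99.47·4.0850 − 161.1 = 245.232.
Rounded: 245.

245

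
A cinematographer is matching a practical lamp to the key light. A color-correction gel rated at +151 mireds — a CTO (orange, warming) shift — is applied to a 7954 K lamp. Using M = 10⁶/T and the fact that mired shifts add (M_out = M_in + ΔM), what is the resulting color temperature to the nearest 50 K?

M_in = 10⁶/7954 = 125.72 mireds.
M_out = 125.72 + (+151) = 276.72 mireds.
T_out = 10⁶/276.72 = 3613.7 K → 3600 K.

3600 K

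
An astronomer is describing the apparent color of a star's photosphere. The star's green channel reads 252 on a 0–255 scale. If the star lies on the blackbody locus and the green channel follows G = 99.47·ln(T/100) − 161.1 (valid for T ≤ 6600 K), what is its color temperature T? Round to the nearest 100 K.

6400 K

ln t = (252 + 161.1) / 99.47 = 4.1530.
t = e^4.1530 = 63.625.
T = 100·t = 6363 K → 6400 K to the nearest 100 K.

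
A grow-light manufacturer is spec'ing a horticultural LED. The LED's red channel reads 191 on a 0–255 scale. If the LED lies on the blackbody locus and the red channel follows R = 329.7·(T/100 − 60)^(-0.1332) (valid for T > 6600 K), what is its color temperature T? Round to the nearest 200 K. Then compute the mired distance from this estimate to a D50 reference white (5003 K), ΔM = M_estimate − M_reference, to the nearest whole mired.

-117 mireds

(t − 60)^(-0.1332) = 191/329.7 = 0.57931.
t − 60 = 0.57931^(1/-0.1332) = 0.57931^(-7.508) = 60.245, so t = 120.245.
T = 100·t = 12025 K → 12000 K to the nearest 200 K.
M_estimate = 10⁶/12000 = 83.33; M_reference = 10⁶/5003 = 199.88.
ΔM = 83.33 − 199.88 = -116.55 → -117 mireds.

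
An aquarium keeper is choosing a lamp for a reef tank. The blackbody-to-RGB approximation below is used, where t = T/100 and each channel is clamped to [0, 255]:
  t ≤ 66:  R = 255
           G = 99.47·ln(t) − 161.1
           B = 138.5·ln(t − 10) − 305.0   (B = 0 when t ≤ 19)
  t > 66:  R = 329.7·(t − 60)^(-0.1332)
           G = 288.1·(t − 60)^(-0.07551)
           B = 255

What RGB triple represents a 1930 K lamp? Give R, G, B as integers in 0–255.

R=255, G=133, B=4

t = 1930/100 = 19.3; the t ≤ 66 branch applies.
R = 255 by definition for t ≤ 66.
G = 99.47·ln 19.3 − 161.1 = 99.47·2.9601 − 161.1 = 133.342.
B = 138.5·ln(19.3 − 10) − 305.0 = 138.5·ln 9.3 − 305.0 = 138.5·2.2300 − 305.0 = 3.857.
Rounded: (255, 133, 4).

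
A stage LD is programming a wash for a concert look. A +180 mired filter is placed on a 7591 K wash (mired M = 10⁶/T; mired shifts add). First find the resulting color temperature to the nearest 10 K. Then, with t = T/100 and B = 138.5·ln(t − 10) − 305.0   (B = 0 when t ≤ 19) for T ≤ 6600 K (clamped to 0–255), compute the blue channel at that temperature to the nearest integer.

124

M_in = 10⁶/7591 = 131.73; M_out = 131.73 + (+180) = 311.73.
T_out = 10⁶/311.73 = 3207.9 K → 3210 K; t = 32.1.
B = 138.5·ln(32.1 − 10) − 305.0 = 138.5·ln 22.1 − 305.0 = 138.5·3.0956 − 305.0 = 123.737.
Rounded: 124.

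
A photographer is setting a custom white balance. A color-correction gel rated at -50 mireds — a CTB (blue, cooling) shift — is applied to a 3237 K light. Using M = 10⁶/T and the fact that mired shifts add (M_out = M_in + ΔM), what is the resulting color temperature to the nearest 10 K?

M_in = 10⁶/3237 = 308.93 mireds.
M_out = 308.93 + (-50) = 258.93 mireds.
T_out = 10⁶/258.93 = 3862.1 K → 3860 K.

3860 K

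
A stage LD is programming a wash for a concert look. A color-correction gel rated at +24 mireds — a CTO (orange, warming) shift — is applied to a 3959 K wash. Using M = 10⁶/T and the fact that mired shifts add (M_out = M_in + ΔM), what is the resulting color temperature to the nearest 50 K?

3600 K

M_in = 10⁶/3959 = 252.59 mireds.
M_out = 252.59 + (+24) = 276.59 mireds.
T_out = 10⁶/276.59 = 3615.5 K → 3600 K.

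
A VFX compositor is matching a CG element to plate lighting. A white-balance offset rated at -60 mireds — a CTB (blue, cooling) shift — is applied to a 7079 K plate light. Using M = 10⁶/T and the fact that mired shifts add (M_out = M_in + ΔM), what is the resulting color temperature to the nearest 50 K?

M_in = 10⁶/7079 = 141.26 mireds.
M_out = 141.26 + (-60) = 81.26 mireds.
T_out = 10⁶/81.26 = 12305.7 K → 12300 K.

12300 K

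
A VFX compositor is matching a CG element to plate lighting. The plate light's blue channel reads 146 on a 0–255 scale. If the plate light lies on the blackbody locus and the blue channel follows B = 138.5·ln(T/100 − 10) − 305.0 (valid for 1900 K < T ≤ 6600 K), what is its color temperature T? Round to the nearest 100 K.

ln(t − 10) = (146 + 305.0) / 138.5 = 3.2563.
t − 10 = e^3.2563 = 25.954, so t = 35.954.
T = 100·t = 3595 K → 3600 K to the nearest 100 K.

3600 K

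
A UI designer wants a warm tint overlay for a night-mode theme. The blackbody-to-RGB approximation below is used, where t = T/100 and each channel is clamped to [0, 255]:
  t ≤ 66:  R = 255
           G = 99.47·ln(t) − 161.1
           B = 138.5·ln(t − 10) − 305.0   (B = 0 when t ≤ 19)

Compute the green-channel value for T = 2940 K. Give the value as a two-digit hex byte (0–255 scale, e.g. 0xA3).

0xAF

t = 2940/100 = 29.4; the t ≤ 66 branch applies.
G = 99.47·ln 29.4 − 161.1 = 99.47·3.3810 − 161.1 = 175.208.
Rounded: 175; in hex, 0xAF.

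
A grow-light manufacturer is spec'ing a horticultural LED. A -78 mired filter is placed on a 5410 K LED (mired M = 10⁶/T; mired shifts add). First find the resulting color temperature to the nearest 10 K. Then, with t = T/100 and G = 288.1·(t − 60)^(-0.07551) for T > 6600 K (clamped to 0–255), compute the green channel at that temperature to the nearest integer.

221

M_in = 10⁶/5410 = 184.84; M_out = 184.84 + (-78) = 106.84.
T_out = 10⁶/106.84 = 9359.5 K → 9360 K; t = 93.6.
G = 288.1·(93.6 − 60)^(-0.07551) = 288.1·33.6^(-0.07551) = 288.1·0.76691 = 220.948.
Rounded: 221.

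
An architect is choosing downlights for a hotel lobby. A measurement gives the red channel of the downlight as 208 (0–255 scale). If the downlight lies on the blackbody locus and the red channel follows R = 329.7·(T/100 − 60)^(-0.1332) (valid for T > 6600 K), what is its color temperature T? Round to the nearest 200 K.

(t − 60)^(-0.1332) = 208/329.7 = 0.63088.
t − 60 = 0.63088^(1/-0.1332) = 0.63088^(-7.508) = 31.763, so t = 91.763.
T = 100·t = 9176 K → 9200 K to the nearest 200 K.

9200 K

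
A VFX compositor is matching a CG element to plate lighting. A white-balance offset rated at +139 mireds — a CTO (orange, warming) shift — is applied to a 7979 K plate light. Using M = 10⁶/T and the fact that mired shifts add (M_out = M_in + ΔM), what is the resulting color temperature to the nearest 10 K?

3780 K

M_in = 10⁶/7979 = 125.33 mireds.
M_out = 125.33 + (+139) = 264.33 mireds.
T_out = 10⁶/264.33 = 3783.2 K → 3780 K.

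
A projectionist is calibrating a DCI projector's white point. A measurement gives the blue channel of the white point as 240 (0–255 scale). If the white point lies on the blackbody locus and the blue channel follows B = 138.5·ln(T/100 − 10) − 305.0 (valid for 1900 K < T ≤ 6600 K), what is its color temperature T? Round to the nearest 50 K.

6100 K

ln(t − 10) = (240 + 305.0) / 138.5 = 3.9350.
t − 10 = e^3.9350 = 51.163, so t = 61.163.
T = 100·t = 6116 K → 6100 K to the nearest 50 K.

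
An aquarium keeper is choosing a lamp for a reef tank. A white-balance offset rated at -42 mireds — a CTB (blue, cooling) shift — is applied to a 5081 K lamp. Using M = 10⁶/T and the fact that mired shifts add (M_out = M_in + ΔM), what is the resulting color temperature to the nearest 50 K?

6450 K

M_in = 10⁶/5081 = 196.81 mireds.
M_out = 196.81 + (-42) = 154.81 mireds.
T_out = 10⁶/154.81 = 6459.5 K → 6450 K.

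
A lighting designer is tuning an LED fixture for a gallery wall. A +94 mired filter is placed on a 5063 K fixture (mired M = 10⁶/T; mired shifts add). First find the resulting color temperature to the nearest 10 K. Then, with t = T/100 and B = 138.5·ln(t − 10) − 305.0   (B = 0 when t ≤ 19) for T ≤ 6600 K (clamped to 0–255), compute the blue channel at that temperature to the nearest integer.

M_in = 10⁶/5063 = 197.51; M_out = 197.51 + (+94) = 291.51.
T_out = 10⁶/291.51 = 3430.4 K → 3430 K; t = 34.3.
B = 138.5·ln(34.3 − 10) − 305.0 = 138.5·ln 24.3 − 305.0 = 138.5·3.1905 − 305.0 = 136.881.
Rounded: 137.

137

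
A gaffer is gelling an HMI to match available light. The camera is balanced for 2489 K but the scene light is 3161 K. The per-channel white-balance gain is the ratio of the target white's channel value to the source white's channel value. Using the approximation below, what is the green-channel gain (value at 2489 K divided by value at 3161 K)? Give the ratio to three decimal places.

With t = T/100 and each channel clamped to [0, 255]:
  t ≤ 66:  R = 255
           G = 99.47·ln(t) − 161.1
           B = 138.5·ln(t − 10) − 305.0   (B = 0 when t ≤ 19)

At 3161 K (t = 31.61):
  G = 99.47·ln 31.61 − 161.1 = 99.47·3.4535 − 161.1 = 182.417.
At 2489 K (t = 24.89):
  G = 99.47·ln 24.89 − 161.1 = 99.47·3.2145 − 161.1 = 158.643.
Gain = 158.643 / 182.417 = 0.8697 → 0.870.

0.870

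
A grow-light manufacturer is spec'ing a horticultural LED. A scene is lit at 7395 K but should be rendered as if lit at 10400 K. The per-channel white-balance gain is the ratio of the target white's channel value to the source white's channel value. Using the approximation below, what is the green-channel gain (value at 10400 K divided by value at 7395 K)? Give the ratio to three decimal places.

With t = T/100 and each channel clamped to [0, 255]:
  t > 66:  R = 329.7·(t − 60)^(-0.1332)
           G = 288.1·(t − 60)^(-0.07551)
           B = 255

0.917

At 7395 K (t = 73.95):
  G = 288.1·(73.95 − 60)^(-0.07551) = 288.1·13.95^(-0.07551) = 288.1·0.81955 = 236.111.
At 10400 K (t = 104):
  G = 288.1·(104 − 60)^(-0.07551) = 288.1·44^(-0.07551) = 288.1·0.75145 = 216.494.
Gain = 216.494 / 236.111 = 0.9169 → 0.917.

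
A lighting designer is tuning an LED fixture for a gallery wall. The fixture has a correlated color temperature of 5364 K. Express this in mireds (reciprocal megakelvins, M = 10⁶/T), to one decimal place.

M = 10⁶ / 5364 = 186.428 → 186.4 mireds.

186.4 mireds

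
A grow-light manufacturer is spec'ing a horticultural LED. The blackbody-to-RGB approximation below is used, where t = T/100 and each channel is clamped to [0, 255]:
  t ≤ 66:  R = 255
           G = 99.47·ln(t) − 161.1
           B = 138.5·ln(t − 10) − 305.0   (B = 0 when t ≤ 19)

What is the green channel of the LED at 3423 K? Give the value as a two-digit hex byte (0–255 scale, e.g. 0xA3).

t = 3423/100 = 34.23; the t ≤ 66 branch applies.
G = 99.47·ln 34.23 − 161.1 = 99.47·3.5331 − 161.1 = 190.338.
Rounded: 190; in hex, 0xBE.

0xBE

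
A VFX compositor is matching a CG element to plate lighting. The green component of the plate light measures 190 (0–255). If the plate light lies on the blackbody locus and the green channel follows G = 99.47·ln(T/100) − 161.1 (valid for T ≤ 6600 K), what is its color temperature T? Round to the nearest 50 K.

ln t = (190 + 161.1) / 99.47 = 3.5297.
t = e^3.5297 = 34.114.
T = 100·t = 3411 K → 3400 K to the nearest 50 K.

3400 K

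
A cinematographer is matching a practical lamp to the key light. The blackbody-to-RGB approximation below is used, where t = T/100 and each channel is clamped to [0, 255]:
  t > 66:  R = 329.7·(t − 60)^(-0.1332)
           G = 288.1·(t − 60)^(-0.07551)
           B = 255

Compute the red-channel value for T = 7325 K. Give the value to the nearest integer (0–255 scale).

t = 7325/100 = 73.25; the t > 66 branch applies.
R = 329.7·(73.25 − 60)^(-0.1332) = 329.7·13.25^(-0.1332) = 329.7·0.70880 = 233.690.
Rounded: 234.

234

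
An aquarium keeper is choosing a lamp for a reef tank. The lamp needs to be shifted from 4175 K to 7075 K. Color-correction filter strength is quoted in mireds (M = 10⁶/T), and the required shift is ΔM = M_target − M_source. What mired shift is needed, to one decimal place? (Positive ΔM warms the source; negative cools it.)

M_source = 10⁶/4175 = 239.521; M_target = 10⁶/7075 = 141.343.
ΔM = 141.343 − 239.521 = -98.178 → -98.2 mireds, a cooling shift.

-98.2 mireds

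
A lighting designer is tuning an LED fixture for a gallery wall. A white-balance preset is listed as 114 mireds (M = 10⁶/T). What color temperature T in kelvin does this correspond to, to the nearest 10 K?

T = 10⁶ / 114 = 8771.93 K → 8770 K.

8770 K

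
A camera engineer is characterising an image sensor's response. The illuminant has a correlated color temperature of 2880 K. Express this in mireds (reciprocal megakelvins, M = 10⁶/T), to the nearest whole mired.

M = 10⁶ / 2880 = 347.222 → 347 mireds.

347 mireds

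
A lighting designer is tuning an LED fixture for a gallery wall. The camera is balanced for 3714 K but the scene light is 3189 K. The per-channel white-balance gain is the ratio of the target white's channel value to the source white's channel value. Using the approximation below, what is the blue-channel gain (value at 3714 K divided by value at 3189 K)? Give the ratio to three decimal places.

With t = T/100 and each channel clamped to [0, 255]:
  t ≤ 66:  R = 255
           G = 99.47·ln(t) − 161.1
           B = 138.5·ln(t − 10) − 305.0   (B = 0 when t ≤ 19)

At 3189 K (t = 31.89):
  B = 138.5·ln(31.89 − 10) − 305.0 = 138.5·ln 21.89 − 305.0 = 138.5·3.0860 − 305.0 = 122.415.
At 3714 K (t = 37.14):
  B = 138.5·ln(37.14 − 10) − 305.0 = 138.5·ln 27.14 − 305.0 = 138.5·3.3010 − 305.0 = 152.190.
Gain = 152.190 / 122.415 = 1.2432 → 1.243.

1.243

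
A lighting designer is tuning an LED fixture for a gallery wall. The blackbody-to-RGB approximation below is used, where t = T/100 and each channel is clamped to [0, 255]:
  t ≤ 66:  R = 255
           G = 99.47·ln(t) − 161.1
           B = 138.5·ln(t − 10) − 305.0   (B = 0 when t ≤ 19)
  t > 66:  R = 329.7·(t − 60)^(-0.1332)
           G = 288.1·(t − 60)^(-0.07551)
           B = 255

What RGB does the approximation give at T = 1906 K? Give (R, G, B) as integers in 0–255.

(255, 132, 0)

t = 1906/100 = 19.06; the t ≤ 66 branch applies.
R = 255 by definition for t ≤ 66.
G = 99.47·ln 19.06 − 161.1 = 99.47·2.9476 − 161.1 = 132.097.
B = 138.5·ln(19.06 − 10) − 305.0 = 138.5·ln 9.06 − 305.0 = 138.5·2.2039 − 305.0 = 0.236.
Rounded: (255, 132, 0).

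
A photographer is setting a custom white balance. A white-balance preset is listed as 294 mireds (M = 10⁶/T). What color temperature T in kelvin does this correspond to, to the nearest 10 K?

3400 K

T = 10⁶ / 294 = 3401.36 K → 3400 K.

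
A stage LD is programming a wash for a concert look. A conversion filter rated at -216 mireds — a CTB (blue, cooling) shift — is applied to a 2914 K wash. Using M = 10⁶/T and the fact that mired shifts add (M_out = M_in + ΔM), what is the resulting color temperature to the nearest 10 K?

M_in = 10⁶/2914 = 343.17 mireds.
M_out = 343.17 + (-216) = 127.17 mireds.
T_out = 10⁶/127.17 = 7863.4 K → 7860 K.

7860 K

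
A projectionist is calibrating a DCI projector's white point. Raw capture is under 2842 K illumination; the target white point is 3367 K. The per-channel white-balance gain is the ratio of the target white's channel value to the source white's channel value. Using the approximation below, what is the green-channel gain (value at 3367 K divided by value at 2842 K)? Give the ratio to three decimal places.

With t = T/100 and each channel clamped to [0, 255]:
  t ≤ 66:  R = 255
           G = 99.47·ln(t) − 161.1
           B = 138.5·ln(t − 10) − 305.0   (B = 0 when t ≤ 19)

At 2842 K (t = 28.42):
  G = 99.47·ln 28.42 − 161.1 = 99.47·3.3471 − 161.1 = 171.835.
At 3367 K (t = 33.67):
  G = 99.47·ln 33.67 − 161.1 = 99.47·3.5166 − 161.1 = 188.697.
Gain = 188.697 / 171.835 = 1.0981 → 1.098.

1.098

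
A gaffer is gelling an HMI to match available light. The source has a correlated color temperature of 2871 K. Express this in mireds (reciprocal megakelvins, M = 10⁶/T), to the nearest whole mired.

348 mireds

M = 10⁶ / 2871 = 348.311 → 348 mireds.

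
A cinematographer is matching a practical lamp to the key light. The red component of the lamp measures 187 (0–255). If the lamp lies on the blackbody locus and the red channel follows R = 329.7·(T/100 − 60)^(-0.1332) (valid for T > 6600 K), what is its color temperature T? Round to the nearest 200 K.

(t − 60)^(-0.1332) = 187/329.7 = 0.56718.
t − 60 = 0.56718^(1/-0.1332) = 0.56718^(-7.508) = 70.620, so t = 130.620.
T = 100·t = 13062 K → 13000 K to the nearest 200 K.

13000 K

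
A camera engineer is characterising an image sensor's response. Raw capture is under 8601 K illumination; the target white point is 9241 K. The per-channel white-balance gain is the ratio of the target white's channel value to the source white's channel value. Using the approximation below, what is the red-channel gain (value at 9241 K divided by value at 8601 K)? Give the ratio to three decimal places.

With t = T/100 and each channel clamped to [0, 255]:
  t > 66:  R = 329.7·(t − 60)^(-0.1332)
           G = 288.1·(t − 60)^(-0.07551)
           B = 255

0.971

At 8601 K (t = 86.01):
  R = 329.7·(86.01 − 60)^(-0.1332) = 329.7·26.01^(-0.1332) = 329.7·0.64789 = 213.610.
At 9241 K (t = 92.41):
  R = 329.7·(92.41 − 60)^(-0.1332) = 329.7·32.41^(-0.1332) = 329.7·0.62918 = 207.442.
Gain = 207.442 / 213.610 = 0.9711 → 0.971.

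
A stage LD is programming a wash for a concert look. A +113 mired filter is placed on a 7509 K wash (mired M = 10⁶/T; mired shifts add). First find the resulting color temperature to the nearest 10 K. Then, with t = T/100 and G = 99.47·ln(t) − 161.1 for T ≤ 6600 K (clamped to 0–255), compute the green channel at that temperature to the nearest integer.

207

M_in = 10⁶/7509 = 133.17; M_out = 133.17 + (+113) = 246.17.
T_out = 10⁶/246.17 = 4062.2 K → 4060 K; t = 40.6.
G = 99.47·ln 40.6 − 161.1 = 99.47·3.7038 − 161.1 = 207.314.
Rounded: 207.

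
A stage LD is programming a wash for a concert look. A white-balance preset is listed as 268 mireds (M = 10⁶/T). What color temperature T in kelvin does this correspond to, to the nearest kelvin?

T = 10⁶ / 268 = 3731.34 K → 3731 K.

3731 K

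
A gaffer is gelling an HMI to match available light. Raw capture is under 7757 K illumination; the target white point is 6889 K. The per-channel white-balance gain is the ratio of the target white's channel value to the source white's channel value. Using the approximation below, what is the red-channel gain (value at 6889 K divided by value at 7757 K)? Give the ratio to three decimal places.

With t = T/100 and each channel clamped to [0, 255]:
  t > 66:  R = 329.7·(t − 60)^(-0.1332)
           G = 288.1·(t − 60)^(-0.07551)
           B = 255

1.095

At 7757 K (t = 77.57):
  R = 329.7·(77.57 − 60)^(-0.1332) = 329.7·17.57^(-0.1332) = 329.7·0.68265 = 225.069.
At 6889 K (t = 68.89):
  R = 329.7·(68.89 − 60)^(-0.1332) = 329.7·8.89^(-0.1332) = 329.7·0.74749 = 246.448.
Gain = 246.448 / 225.069 = 1.0950 → 1.095.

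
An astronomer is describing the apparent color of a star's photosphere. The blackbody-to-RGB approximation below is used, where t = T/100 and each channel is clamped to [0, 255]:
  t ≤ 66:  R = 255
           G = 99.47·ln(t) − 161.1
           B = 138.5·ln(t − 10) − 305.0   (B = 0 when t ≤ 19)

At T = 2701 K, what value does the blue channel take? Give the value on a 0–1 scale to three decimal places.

0.343

t = 2701/100 = 27.01; the t ≤ 66 branch applies.
B = 138.5·ln(27.01 − 10) − 305.0 = 138.5·ln 17.01 − 305.0 = 138.5·2.8338 − 305.0 = 87.481.
On a 0–1 scale: 87.481/255 = 0.3431 → 0.343.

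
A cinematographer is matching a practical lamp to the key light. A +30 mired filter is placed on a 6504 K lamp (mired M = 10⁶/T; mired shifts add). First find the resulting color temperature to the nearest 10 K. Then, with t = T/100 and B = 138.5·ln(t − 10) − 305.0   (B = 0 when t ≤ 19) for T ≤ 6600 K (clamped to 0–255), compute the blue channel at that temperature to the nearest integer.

220

M_in = 10⁶/6504 = 153.75; M_out = 153.75 + (+30) = 183.75.
T_out = 10⁶/183.75 = 5442.1 K → 5440 K; t = 54.4.
B = 138.5·ln(54.4 − 10) − 305.0 = 138.5·ln 44.4 − 305.0 = 138.5·3.7932 − 305.0 = 220.364.
Rounded: 220.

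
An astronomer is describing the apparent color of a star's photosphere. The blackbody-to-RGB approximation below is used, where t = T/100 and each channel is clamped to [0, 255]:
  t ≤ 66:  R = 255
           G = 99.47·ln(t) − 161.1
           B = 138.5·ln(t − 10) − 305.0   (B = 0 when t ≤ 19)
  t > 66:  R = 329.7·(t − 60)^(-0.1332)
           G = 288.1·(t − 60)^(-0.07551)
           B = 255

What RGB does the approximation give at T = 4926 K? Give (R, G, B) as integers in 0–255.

t = 4926/100 = 49.26; the t ≤ 66 branch applies.
R = 255 by definition for t ≤ 66.
G = 99.47·ln 49.26 − 161.1 = 99.47·3.8971 − 161.1 = 226.546.
B = 138.5·ln(49.26 − 10) − 305.0 = 138.5·ln 39.26 − 305.0 = 138.5·3.6702 − 305.0 = 203.324.
Rounded: (255, 227, 203).

(255, 227, 203)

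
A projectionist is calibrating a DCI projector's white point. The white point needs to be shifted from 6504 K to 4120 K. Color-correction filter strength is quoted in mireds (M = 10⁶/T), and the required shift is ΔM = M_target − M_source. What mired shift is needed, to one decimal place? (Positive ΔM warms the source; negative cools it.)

M_source = 10⁶/6504 = 153.752; M_target = 10⁶/4120 = 242.718.
ΔM = 242.718 − 153.752 = 88.967 → +89.0 mireds, a warming shift.

+89.0 mireds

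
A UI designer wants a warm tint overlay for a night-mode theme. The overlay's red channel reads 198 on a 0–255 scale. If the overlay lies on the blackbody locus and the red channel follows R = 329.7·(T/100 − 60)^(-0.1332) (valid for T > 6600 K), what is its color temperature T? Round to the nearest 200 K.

10600 K

(t − 60)^(-0.1332) = 198/329.7 = 0.60055.
t − 60 = 0.60055^(1/-0.1332) = 0.60055^(-7.508) = 45.980, so t = 105.980.
T = 100·t = 10598 K → 10600 K to the nearest 200 K.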